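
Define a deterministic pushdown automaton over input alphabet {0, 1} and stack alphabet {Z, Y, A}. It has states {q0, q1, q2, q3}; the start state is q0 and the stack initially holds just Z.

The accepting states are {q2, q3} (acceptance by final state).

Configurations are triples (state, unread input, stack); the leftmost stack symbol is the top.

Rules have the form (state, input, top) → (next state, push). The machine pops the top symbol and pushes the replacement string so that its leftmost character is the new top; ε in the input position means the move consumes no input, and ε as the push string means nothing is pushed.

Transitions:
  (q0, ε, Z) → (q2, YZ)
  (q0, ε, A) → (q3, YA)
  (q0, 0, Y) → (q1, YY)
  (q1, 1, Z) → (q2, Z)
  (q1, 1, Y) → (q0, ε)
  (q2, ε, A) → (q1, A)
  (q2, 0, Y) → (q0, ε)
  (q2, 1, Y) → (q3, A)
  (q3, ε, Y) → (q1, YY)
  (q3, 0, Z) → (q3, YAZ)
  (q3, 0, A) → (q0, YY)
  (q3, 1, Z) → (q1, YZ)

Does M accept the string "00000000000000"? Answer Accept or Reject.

(q0, 00000000000000, Z)
  ε-move, top Z: go to q2, push YZ → (q2, 00000000000000, YZ)
  read 0, top Y: go to q0, push ε → (q0, 0000000000000, Z)
  ε-move, top Z: go to q2, push YZ → (q2, 0000000000000, YZ)
  read 0, top Y: go to q0, push ε → (q0, 000000000000, Z)
  ε-move, top Z: go to q2, push YZ → (q2, 000000000000, YZ)
  read 0, top Y: go to q0, push ε → (q0, 00000000000, Z)
  ε-move, top Z: go to q2, push YZ → (q2, 00000000000, YZ)
  read 0, top Y: go to q0, push ε → (q0, 0000000000, Z)
  ε-move, top Z: go to q2, push YZ → (q2, 0000000000, YZ)
  read 0, top Y: go to q0, push ε → (q0, 000000000, Z)
  ε-move, top Z: go to q2, push YZ → (q2, 000000000, YZ)
  read 0, top Y: go to q0, push ε → (q0, 00000000, Z)
  ε-move, top Z: go to q2, push YZ → (q2, 00000000, YZ)
  read 0, top Y: go to q0, push ε → (q0, 0000000, Z)
  ε-move, top Z: go to q2, push YZ → (q2, 0000000, YZ)
  read 0, top Y: go to q0, push ε → (q0, 000000, Z)
  ε-move, top Z: go to q2, push YZ → (q2, 000000, YZ)
  read 0, top Y: go to q0, push ε → (q0, 00000, Z)
  ε-move, top Z: go to q2, push YZ → (q2, 00000, YZ)
  read 0, top Y: go to q0, push ε → (q0, 0000, Z)
  ε-move, top Z: go to q2, push YZ → (q2, 0000, YZ)
  read 0, top Y: go to q0, push ε → (q0, 000, Z)
  ε-move, top Z: go to q2, push YZ → (q2, 000, YZ)
  read 0, top Y: go to q0, push ε → (q0, 00, Z)
  ε-move, top Z: go to q2, push YZ → (q2, 00, YZ)
  read 0, top Y: go to q0, push ε → (q0, 0, Z)
  ε-move, top Z: go to q2, push YZ → (q2, 0, YZ)
  read 0, top Y: go to q0, push ε → (q0, ε, Z)
  ε-move, top Z: go to q2, push YZ → (q2, ε, YZ)
All input consumed; state q2 ∈ F.

Accept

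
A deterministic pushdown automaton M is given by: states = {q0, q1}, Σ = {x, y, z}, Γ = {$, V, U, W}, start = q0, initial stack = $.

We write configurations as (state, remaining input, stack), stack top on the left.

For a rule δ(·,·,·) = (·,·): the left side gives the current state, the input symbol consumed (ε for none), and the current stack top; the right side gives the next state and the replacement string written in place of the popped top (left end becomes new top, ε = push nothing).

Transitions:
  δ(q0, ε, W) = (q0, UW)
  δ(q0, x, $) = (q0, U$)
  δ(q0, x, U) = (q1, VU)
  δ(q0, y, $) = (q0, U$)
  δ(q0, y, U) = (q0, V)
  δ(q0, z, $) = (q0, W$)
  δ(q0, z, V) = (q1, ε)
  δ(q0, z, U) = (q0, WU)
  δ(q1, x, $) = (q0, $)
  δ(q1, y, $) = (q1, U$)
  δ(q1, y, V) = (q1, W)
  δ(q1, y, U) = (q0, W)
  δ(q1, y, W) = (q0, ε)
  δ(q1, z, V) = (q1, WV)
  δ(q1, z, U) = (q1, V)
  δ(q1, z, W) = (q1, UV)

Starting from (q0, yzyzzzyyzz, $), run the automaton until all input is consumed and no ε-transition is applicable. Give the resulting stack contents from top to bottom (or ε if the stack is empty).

V$

(q0, yzyzzzyyzz, $)
  read y, top $: go to q0, push U$ → (q0, zyzzzyyzz, U$)
  read z, top U: go to q0, push WU → (q0, yzzzyyzz, WU$)
  ε-move, top W: go to q0, push UW → (q0, yzzzyyzz, UWU$)
  read y, top U: go to q0, push V → (q0, zzzyyzz, VWU$)
  read z, top V: go to q1, push ε → (q1, zzyyzz, WU$)
  read z, top W: go to q1, push UV → (q1, zyyzz, UVU$)
  read z, top U: go to q1, push V → (q1, yyzz, VVU$)
  read y, top V: go to q1, push W → (q1, yzz, WVU$)
  read y, top W: go to q0, push ε → (q0, zz, VU$)
  read z, top V: go to q1, push ε → (q1, z, U$)
  read z, top U: go to q1, push V → (q1, ε, V$)
All input consumed in state q1 with stack V$.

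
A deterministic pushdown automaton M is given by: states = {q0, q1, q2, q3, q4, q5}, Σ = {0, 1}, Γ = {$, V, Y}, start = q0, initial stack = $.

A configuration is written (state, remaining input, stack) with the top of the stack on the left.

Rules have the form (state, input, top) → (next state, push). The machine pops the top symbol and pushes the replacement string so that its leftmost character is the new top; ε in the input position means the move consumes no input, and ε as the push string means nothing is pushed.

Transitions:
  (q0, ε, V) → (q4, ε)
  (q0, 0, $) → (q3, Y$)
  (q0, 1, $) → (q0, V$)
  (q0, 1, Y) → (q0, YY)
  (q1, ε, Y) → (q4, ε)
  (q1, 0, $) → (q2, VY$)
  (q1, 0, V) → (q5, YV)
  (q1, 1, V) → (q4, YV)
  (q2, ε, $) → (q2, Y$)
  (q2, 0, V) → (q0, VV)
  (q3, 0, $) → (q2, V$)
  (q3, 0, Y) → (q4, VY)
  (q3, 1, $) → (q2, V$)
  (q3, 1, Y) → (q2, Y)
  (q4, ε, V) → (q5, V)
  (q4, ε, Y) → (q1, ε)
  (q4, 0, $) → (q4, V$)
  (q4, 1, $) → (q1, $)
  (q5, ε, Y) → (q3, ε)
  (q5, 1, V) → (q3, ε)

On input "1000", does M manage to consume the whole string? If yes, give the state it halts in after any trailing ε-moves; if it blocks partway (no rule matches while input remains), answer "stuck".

stuck

(q0, 1000, $)
  read 1, top $: go to q0, push V$ → (q0, 000, V$)
  ε-move, top V: go to q4, push ε → (q4, 000, $)
  read 0, top $: go to q4, push V$ → (q4, 00, V$)
  ε-move, top V: go to q5, push V → (q5, 00, V$)
No transition for (q5, 0, top V); M blocks with input 00 remaining.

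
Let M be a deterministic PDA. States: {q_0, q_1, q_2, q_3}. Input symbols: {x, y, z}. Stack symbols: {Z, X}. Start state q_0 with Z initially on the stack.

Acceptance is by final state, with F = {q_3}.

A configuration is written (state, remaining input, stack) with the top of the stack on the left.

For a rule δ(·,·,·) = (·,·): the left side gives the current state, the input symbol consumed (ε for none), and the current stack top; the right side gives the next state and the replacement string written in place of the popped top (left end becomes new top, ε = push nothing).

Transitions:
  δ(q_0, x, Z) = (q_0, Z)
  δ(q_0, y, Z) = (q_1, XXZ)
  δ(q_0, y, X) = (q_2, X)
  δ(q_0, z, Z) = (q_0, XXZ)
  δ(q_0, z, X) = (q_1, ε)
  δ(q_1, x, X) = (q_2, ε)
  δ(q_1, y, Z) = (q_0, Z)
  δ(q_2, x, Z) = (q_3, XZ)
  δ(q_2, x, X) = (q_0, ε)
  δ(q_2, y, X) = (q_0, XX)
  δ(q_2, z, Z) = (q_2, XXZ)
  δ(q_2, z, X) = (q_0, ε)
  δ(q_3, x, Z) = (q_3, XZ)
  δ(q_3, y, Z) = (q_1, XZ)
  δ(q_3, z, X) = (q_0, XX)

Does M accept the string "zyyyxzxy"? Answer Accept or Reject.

(q_0, zyyyxzxy, Z)
  read z, top Z: go to q_0, push XXZ → (q_0, yyyxzxy, XXZ)
  read y, top X: go to q_2, push X → (q_2, yyxzxy, XXZ)
  read y, top X: go to q_0, push XX → (q_0, yxzxy, XXXZ)
  read y, top X: go to q_2, push X → (q_2, xzxy, XXXZ)
  read x, top X: go to q_0, push ε → (q_0, zxy, XXZ)
  read z, top X: go to q_1, push ε → (q_1, xy, XZ)
  read x, top X: go to q_2, push ε → (q_2, y, Z)
No transition applies at (q_2, y, Z); input not fully consumed.

Reject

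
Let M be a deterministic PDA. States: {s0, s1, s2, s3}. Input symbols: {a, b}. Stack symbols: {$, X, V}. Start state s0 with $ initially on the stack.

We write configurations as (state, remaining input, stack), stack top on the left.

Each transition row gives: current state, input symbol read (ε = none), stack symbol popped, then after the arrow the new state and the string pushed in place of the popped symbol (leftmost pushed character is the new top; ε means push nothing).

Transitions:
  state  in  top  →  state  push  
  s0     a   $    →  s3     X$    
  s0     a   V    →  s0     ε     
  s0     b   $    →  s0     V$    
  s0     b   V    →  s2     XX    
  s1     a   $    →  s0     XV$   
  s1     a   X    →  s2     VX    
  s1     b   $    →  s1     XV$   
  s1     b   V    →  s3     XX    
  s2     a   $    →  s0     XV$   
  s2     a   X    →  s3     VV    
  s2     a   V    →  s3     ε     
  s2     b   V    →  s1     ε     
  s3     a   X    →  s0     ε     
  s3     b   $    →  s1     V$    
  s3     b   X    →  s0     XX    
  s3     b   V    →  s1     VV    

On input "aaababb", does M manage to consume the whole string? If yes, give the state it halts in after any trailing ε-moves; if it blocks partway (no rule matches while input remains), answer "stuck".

(s0, aaababb, $) ⊢ (s3, aababb, X$) ⊢ (s0, ababb, $) ⊢ (s3, babb, X$) ⊢ (s0, abb, XX$)
No transition for (s0, a, top X); M blocks with input abb remaining.

stuck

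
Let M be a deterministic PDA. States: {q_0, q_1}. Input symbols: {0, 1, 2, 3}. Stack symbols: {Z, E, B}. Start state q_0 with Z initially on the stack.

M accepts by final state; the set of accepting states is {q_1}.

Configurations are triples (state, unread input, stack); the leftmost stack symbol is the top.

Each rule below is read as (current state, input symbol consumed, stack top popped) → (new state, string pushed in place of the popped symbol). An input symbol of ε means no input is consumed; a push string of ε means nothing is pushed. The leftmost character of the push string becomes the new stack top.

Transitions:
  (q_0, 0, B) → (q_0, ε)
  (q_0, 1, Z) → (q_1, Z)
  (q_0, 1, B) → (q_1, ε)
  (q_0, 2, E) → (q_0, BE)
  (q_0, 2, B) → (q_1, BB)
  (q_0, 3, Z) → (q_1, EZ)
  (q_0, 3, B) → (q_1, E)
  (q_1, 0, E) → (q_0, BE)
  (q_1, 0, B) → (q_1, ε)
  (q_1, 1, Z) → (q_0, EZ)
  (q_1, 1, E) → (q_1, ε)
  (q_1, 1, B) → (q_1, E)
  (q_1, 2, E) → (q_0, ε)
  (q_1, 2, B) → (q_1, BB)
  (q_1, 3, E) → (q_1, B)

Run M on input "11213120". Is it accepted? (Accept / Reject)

Reject

(q_0, 11213120, Z) ⊢ (q_1, 1213120, Z) ⊢ (q_0, 213120, EZ) ⊢ (q_0, 13120, BEZ) ⊢ (q_1, 3120, EZ) ⊢ (q_1, 120, BZ) ⊢ (q_1, 20, EZ) ⊢ (q_0, 0, Z)
No transition applies at (q_0, 0, Z); input not fully consumed.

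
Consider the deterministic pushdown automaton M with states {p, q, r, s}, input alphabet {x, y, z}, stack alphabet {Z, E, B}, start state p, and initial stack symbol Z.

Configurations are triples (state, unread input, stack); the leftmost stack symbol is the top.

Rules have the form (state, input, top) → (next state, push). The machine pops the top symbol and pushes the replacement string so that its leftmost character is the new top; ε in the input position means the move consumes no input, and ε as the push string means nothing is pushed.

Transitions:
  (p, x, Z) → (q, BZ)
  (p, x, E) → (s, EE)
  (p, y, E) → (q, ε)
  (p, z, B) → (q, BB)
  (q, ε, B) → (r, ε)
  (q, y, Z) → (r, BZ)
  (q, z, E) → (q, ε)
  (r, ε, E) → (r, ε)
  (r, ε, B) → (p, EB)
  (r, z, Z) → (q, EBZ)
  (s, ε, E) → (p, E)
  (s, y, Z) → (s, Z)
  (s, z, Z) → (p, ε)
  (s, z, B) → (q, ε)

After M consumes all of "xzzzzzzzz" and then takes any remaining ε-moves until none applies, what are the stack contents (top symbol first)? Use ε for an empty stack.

(p, xzzzzzzzz, Z)
  read x, top Z: go to q, push BZ → (q, zzzzzzzz, BZ)
  ε-move, top B: go to r, push ε → (r, zzzzzzzz, Z)
  read z, top Z: go to q, push EBZ → (q, zzzzzzz, EBZ)
  read z, top E: go to q, push ε → (q, zzzzzz, BZ)
  ε-move, top B: go to r, push ε → (r, zzzzzz, Z)
  read z, top Z: go to q, push EBZ → (q, zzzzz, EBZ)
  read z, top E: go to q, push ε → (q, zzzz, BZ)
  ε-move, top B: go to r, push ε → (r, zzzz, Z)
  read z, top Z: go to q, push EBZ → (q, zzz, EBZ)
  read z, top E: go to q, push ε → (q, zz, BZ)
  ε-move, top B: go to r, push ε → (r, zz, Z)
  read z, top Z: go to q, push EBZ → (q, z, EBZ)
  read z, top E: go to q, push ε → (q, ε, BZ)
  ε-move, top B: go to r, push ε → (r, ε, Z)
All input consumed in state r with stack Z.

Z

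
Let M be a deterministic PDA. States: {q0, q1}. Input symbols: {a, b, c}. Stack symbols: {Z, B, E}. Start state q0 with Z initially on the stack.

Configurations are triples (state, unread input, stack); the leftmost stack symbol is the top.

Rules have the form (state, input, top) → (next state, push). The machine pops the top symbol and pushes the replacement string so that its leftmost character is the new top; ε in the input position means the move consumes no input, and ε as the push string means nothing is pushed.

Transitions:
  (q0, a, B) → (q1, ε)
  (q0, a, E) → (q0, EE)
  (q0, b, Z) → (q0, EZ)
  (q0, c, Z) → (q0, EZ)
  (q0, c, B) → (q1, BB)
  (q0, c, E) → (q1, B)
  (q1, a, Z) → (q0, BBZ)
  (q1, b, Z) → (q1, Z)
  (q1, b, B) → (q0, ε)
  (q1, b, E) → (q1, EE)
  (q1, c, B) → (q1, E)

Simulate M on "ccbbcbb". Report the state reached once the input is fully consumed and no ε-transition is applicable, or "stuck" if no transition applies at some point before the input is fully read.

(q0, ccbbcbb, Z)
  read c, top Z: go to q0, push EZ → (q0, cbbcbb, EZ)
  read c, top E: go to q1, push B → (q1, bbcbb, BZ)
  read b, top B: go to q0, push ε → (q0, bcbb, Z)
  read b, top Z: go to q0, push EZ → (q0, cbb, EZ)
  read c, top E: go to q1, push B → (q1, bb, BZ)
  read b, top B: go to q0, push ε → (q0, b, Z)
  read b, top Z: go to q0, push EZ → (q0, ε, EZ)
All input consumed; M is in state q0.

q0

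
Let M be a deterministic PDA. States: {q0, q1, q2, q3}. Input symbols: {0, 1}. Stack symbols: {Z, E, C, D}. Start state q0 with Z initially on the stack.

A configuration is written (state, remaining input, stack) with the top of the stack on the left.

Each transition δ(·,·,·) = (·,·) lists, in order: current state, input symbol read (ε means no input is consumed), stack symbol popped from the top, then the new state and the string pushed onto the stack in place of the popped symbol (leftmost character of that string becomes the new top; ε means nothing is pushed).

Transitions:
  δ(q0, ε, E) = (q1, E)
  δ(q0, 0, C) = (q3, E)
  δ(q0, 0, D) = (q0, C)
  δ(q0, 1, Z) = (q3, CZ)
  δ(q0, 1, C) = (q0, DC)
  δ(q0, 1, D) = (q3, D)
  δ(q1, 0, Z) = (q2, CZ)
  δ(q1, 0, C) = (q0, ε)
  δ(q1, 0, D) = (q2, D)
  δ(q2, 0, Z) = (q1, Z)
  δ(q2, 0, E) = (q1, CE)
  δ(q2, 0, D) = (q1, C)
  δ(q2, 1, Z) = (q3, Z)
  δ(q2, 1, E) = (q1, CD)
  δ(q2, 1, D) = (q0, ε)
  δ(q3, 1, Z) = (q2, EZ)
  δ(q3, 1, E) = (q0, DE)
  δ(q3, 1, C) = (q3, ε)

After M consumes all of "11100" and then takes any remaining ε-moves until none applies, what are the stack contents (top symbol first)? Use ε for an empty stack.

(q0, 11100, Z)
  read 1, top Z: go to q3, push CZ → (q3, 1100, CZ)
  read 1, top C: go to q3, push ε → (q3, 100, Z)
  read 1, top Z: go to q2, push EZ → (q2, 00, EZ)
  read 0, top E: go to q1, push CE → (q1, 0, CEZ)
  read 0, top C: go to q0, push ε → (q0, ε, EZ)
  ε-move, top E: go to q1, push E → (q1, ε, EZ)
All input consumed in state q1 with stack EZ.

EZ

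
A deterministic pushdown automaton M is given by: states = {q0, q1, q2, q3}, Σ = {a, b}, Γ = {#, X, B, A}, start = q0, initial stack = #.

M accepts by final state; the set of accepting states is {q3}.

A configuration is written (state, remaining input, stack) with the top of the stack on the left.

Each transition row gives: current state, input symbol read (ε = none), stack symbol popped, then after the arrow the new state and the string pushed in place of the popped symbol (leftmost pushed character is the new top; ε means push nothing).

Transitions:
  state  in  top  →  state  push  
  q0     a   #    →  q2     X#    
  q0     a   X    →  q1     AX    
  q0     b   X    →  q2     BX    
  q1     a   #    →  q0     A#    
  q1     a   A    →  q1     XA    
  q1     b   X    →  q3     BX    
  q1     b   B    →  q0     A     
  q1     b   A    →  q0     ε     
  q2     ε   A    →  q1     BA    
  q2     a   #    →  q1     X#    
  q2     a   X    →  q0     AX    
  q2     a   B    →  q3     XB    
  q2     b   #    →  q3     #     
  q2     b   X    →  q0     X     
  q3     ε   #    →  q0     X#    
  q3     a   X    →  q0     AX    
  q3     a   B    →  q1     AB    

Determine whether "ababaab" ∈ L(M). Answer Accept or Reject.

Accept

(q0, ababaab, #)
  read a, top #: go to q2, push X# → (q2, babaab, X#)
  read b, top X: go to q0, push X → (q0, abaab, X#)
  read a, top X: go to q1, push AX → (q1, baab, AX#)
  read b, top A: go to q0, push ε → (q0, aab, X#)
  read a, top X: go to q1, push AX → (q1, ab, AX#)
  read a, top A: go to q1, push XA → (q1, b, XAX#)
  read b, top X: go to q3, push BX → (q3, ε, BXAX#)
All input consumed; state q3 ∈ F.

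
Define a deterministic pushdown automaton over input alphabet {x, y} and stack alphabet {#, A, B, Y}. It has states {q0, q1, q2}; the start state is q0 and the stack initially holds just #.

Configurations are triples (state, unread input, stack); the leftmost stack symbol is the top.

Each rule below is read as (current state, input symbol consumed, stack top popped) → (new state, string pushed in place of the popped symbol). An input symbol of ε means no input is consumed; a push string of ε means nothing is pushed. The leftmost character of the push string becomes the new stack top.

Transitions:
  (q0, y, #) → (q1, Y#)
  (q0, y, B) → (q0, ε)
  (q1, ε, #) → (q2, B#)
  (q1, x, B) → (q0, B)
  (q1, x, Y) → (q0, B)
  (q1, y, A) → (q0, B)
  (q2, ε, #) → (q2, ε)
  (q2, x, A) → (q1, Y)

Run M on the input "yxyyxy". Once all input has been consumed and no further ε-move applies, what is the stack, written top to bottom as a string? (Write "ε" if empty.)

(q0, yxyyxy, #)
  read y, top #: go to q1, push Y# → (q1, xyyxy, Y#)
  read x, top Y: go to q0, push B → (q0, yyxy, B#)
  read y, top B: go to q0, push ε → (q0, yxy, #)
  read y, top #: go to q1, push Y# → (q1, xy, Y#)
  read x, top Y: go to q0, push B → (q0, y, B#)
  read y, top B: go to q0, push ε → (q0, ε, #)
All input consumed in state q0 with stack #.

#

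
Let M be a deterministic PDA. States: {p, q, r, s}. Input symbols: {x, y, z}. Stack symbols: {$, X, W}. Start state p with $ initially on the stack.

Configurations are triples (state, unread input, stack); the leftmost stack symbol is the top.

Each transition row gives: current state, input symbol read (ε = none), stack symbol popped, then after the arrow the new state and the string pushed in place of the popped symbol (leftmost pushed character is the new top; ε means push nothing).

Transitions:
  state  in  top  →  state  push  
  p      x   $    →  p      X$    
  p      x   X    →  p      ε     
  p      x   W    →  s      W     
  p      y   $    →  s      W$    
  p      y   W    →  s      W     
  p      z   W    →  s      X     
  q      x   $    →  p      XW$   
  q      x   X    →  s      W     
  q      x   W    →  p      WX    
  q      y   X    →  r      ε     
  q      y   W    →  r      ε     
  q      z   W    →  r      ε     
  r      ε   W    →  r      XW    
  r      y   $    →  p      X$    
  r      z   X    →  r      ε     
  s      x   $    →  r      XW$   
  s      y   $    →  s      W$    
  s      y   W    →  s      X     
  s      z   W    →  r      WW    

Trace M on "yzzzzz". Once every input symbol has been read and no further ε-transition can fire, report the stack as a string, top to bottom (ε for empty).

XWW$

(p, yzzzzz, $)
  read y, top $: go to s, push W$ → (s, zzzzz, W$)
  read z, top W: go to r, push WW → (r, zzzz, WW$)
  ε-move, top W: go to r, push XW → (r, zzzz, XWW$)
  read z, top X: go to r, push ε → (r, zzz, WW$)
  ε-move, top W: go to r, push XW → (r, zzz, XWW$)
  read z, top X: go to r, push ε → (r, zz, WW$)
  ε-move, top W: go to r, push XW → (r, zz, XWW$)
  read z, top X: go to r, push ε → (r, z, WW$)
  ε-move, top W: go to r, push XW → (r, z, XWW$)
  read z, top X: go to r, push ε → (r, ε, WW$)
  ε-move, top W: go to r, push XW → (r, ε, XWW$)
All input consumed in state r with stack XWW$.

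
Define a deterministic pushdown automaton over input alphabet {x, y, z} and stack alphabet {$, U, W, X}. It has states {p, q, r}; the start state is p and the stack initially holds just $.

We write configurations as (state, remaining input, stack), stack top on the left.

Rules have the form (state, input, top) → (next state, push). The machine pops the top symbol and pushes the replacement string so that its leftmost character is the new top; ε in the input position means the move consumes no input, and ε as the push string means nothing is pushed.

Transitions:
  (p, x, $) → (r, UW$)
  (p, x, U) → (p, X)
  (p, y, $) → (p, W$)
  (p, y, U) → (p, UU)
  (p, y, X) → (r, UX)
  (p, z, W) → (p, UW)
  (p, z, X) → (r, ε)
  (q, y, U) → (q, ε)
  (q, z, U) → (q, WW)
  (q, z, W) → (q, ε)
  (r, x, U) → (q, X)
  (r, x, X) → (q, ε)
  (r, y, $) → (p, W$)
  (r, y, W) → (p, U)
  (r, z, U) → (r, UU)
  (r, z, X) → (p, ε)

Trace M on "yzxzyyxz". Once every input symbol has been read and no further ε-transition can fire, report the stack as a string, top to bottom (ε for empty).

(p, yzxzyyxz, $)
  read y, top $: go to p, push W$ → (p, zxzyyxz, W$)
  read z, top W: go to p, push UW → (p, xzyyxz, UW$)
  read x, top U: go to p, push X → (p, zyyxz, XW$)
  read z, top X: go to r, push ε → (r, yyxz, W$)
  read y, top W: go to p, push U → (p, yxz, U$)
  read y, top U: go to p, push UU → (p, xz, UU$)
  read x, top U: go to p, push X → (p, z, XU$)
  read z, top X: go to r, push ε → (r, ε, U$)
All input consumed in state r with stack U$.

U$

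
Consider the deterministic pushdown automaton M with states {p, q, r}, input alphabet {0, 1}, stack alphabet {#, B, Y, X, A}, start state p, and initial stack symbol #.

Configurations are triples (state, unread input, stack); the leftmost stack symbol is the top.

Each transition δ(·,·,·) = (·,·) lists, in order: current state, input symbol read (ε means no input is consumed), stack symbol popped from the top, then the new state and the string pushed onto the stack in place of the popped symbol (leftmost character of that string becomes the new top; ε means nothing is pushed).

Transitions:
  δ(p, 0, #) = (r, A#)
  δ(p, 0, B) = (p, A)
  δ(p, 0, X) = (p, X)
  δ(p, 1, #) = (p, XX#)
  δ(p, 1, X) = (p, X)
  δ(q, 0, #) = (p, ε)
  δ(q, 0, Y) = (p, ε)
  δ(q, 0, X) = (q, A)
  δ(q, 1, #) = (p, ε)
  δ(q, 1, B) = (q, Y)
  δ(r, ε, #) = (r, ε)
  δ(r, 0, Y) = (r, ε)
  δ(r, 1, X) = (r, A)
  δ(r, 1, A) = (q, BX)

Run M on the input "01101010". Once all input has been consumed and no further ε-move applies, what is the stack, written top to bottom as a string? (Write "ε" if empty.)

(p, 01101010, #) ⊢ (r, 1101010, A#) ⊢ (q, 101010, BX#) ⊢ (q, 01010, YX#) ⊢ (p, 1010, X#) ⊢ (p, 010, X#) ⊢ (p, 10, X#) ⊢ (p, 0, X#) ⊢ (p, ε, X#)
All input consumed in state p with stack X#.

X#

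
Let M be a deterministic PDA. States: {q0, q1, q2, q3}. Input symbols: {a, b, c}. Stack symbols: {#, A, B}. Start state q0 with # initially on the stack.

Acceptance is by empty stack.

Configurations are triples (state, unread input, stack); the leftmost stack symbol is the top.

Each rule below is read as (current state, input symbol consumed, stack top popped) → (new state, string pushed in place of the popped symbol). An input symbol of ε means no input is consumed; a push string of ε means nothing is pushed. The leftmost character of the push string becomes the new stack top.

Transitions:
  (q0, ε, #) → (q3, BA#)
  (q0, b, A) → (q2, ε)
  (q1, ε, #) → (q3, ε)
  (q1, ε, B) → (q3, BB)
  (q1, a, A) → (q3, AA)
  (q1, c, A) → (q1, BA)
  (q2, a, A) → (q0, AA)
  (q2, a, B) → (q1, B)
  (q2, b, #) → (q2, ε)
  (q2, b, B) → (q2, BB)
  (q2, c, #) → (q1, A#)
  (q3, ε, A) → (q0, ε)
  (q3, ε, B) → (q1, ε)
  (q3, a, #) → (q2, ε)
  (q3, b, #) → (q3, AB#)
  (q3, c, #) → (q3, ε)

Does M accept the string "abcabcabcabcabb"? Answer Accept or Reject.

Accept

(q0, abcabcabcabcabb, #)
  ε-move, top #: go to q3, push BA# → (q3, abcabcabcabcabb, BA#)
  ε-move, top B: go to q1, push ε → (q1, abcabcabcabcabb, A#)
  read a, top A: go to q3, push AA → (q3, bcabcabcabcabb, AA#)
  ε-move, top A: go to q0, push ε → (q0, bcabcabcabcabb, A#)
  read b, top A: go to q2, push ε → (q2, cabcabcabcabb, #)
  read c, top #: go to q1, push A# → (q1, abcabcabcabb, A#)
  read a, top A: go to q3, push AA → (q3, bcabcabcabb, AA#)
  ε-move, top A: go to q0, push ε → (q0, bcabcabcabb, A#)
  read b, top A: go to q2, push ε → (q2, cabcabcabb, #)
  read c, top #: go to q1, push A# → (q1, abcabcabb, A#)
  read a, top A: go to q3, push AA → (q3, bcabcabb, AA#)
  ε-move, top A: go to q0, push ε → (q0, bcabcabb, A#)
  read b, top A: go to q2, push ε → (q2, cabcabb, #)
  read c, top #: go to q1, push A# → (q1, abcabb, A#)
  read a, top A: go to q3, push AA → (q3, bcabb, AA#)
  ε-move, top A: go to q0, push ε → (q0, bcabb, A#)
  read b, top A: go to q2, push ε → (q2, cabb, #)
  read c, top #: go to q1, push A# → (q1, abb, A#)
  read a, top A: go to q3, push AA → (q3, bb, AA#)
  ε-move, top A: go to q0, push ε → (q0, bb, A#)
  read b, top A: go to q2, push ε → (q2, b, #)
  read b, top #: go to q2, push ε → (q2, ε, ε)
All input consumed and the stack is empty.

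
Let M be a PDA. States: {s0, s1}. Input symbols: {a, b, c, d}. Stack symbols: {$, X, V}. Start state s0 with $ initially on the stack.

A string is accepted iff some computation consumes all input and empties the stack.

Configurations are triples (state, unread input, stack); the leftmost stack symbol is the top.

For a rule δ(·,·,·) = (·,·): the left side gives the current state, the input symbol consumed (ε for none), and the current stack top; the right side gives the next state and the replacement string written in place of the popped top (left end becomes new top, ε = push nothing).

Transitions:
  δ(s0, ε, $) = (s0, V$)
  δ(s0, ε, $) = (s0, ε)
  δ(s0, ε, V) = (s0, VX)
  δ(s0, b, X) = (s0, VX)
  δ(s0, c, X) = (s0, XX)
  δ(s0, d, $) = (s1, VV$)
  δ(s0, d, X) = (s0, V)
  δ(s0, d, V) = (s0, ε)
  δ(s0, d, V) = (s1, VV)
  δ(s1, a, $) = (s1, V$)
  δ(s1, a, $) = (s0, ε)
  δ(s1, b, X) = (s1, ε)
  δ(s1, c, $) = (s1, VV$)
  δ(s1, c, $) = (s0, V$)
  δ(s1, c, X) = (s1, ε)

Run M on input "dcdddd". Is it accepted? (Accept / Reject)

One accepting computation: (s0, dcdddd, $) ⊢ (s0, dcdddd, V$) ⊢ (s0, dcdddd, VX$) ⊢ (s0, cdddd, X$) ⊢ (s0, dddd, XX$) ⊢ (s0, ddd, VX$) ⊢ (s0, dd, X$) ⊢ (s0, d, V$) ⊢ (s0, ε, $) ⊢ (s0, ε, ε)
All input consumed and the stack is empty.

Accept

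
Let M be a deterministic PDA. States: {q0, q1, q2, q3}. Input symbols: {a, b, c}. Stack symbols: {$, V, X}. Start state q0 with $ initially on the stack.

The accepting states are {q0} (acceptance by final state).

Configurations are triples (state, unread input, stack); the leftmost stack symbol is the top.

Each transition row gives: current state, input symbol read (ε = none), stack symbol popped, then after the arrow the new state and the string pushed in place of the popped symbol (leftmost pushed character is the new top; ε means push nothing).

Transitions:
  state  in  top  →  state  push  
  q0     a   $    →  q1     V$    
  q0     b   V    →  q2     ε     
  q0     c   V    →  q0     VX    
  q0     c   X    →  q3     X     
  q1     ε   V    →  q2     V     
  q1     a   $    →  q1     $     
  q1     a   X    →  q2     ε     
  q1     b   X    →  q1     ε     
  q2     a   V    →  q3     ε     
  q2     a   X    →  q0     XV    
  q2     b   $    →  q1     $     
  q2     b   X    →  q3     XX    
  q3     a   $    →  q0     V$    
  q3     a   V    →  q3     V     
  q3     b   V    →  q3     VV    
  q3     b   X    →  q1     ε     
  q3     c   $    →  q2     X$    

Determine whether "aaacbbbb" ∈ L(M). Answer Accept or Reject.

Reject

(q0, aaacbbbb, $)
  read a, top $: go to q1, push V$ → (q1, aacbbbb, V$)
  ε-move, top V: go to q2, push V → (q2, aacbbbb, V$)
  read a, top V: go to q3, push ε → (q3, acbbbb, $)
  read a, top $: go to q0, push V$ → (q0, cbbbb, V$)
  read c, top V: go to q0, push VX → (q0, bbbb, VX$)
  read b, top V: go to q2, push ε → (q2, bbb, X$)
  read b, top X: go to q3, push XX → (q3, bb, XX$)
  read b, top X: go to q1, push ε → (q1, b, X$)
  read b, top X: go to q1, push ε → (q1, ε, $)
All input consumed; state q1 ∉ F and no further ε-move applies.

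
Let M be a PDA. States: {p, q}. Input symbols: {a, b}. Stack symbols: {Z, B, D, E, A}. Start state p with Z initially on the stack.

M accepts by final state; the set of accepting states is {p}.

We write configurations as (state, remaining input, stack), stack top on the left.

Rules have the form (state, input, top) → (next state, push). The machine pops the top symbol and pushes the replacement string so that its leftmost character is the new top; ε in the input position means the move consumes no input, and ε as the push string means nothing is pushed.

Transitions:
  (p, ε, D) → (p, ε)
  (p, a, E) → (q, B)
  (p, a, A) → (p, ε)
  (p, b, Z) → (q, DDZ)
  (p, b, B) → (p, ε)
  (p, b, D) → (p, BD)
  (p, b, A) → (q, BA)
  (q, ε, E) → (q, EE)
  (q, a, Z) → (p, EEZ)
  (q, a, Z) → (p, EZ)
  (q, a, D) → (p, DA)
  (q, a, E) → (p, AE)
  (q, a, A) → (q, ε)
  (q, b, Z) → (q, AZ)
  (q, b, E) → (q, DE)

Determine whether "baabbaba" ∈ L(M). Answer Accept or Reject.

No computation consumes all input and reaches a final state.

Reject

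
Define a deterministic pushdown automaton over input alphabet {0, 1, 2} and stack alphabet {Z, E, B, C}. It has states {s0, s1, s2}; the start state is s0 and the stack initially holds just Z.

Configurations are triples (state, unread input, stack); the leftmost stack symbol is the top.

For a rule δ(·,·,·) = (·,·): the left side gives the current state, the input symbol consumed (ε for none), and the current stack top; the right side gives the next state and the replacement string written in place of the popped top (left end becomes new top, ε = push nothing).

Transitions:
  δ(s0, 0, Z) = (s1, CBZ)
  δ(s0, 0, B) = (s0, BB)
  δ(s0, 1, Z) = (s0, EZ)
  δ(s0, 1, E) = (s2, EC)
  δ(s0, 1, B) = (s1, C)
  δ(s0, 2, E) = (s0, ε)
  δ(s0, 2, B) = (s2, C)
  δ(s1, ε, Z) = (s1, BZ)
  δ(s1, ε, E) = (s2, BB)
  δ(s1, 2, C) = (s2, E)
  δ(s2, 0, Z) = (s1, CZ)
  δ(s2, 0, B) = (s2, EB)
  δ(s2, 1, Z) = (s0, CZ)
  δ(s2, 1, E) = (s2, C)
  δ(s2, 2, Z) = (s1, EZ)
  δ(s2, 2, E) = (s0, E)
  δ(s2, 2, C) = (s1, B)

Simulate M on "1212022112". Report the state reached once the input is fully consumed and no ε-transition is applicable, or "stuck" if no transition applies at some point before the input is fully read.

(s0, 1212022112, Z)
  read 1, top Z: go to s0, push EZ → (s0, 212022112, EZ)
  read 2, top E: go to s0, push ε → (s0, 12022112, Z)
  read 1, top Z: go to s0, push EZ → (s0, 2022112, EZ)
  read 2, top E: go to s0, push ε → (s0, 022112, Z)
  read 0, top Z: go to s1, push CBZ → (s1, 22112, CBZ)
  read 2, top C: go to s2, push E → (s2, 2112, EBZ)
  read 2, top E: go to s0, push E → (s0, 112, EBZ)
  read 1, top E: go to s2, push EC → (s2, 12, ECBZ)
  read 1, top E: go to s2, push C → (s2, 2, CCBZ)
  read 2, top C: go to s1, push B → (s1, ε, BCBZ)
All input consumed; M is in state s1.

s1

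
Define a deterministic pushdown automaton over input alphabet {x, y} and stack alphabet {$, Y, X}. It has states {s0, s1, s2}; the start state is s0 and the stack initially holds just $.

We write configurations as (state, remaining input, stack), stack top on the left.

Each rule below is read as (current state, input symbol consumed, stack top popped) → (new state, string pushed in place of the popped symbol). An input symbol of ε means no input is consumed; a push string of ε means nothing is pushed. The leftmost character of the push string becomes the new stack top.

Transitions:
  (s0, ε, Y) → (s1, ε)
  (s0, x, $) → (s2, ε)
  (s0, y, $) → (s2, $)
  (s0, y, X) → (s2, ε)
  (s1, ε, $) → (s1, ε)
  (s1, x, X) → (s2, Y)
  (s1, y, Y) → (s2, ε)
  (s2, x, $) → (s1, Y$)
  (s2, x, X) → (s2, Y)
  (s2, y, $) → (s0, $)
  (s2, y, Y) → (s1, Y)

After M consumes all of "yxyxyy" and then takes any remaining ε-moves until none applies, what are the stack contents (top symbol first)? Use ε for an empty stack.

$

(s0, yxyxyy, $) ⊢ (s2, xyxyy, $) ⊢ (s1, yxyy, Y$) ⊢ (s2, xyy, $) ⊢ (s1, yy, Y$) ⊢ (s2, y, $) ⊢ (s0, ε, $)
All input consumed in state s0 with stack $.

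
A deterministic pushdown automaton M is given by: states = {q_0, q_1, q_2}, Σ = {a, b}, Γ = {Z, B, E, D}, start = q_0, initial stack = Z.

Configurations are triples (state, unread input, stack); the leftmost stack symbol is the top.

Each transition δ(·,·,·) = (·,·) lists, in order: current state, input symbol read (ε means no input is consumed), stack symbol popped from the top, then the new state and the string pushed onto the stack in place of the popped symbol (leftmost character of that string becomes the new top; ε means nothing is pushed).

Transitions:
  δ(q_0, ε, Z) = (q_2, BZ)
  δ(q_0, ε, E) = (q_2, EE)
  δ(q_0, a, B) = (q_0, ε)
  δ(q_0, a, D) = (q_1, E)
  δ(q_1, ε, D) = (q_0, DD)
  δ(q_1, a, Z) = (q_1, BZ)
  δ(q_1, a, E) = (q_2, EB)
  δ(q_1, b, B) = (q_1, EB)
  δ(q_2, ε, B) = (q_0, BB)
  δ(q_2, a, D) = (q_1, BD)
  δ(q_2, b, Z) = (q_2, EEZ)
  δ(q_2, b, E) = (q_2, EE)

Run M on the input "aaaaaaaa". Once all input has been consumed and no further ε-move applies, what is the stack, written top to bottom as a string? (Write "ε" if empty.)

(q_0, aaaaaaaa, Z)
  ε-move, top Z: go to q_2, push BZ → (q_2, aaaaaaaa, BZ)
  ε-move, top B: go to q_0, push BB → (q_0, aaaaaaaa, BBZ)
  read a, top B: go to q_0, push ε → (q_0, aaaaaaa, BZ)
  read a, top B: go to q_0, push ε → (q_0, aaaaaa, Z)
  ε-move, top Z: go to q_2, push BZ → (q_2, aaaaaa, BZ)
  ε-move, top B: go to q_0, push BB → (q_0, aaaaaa, BBZ)
  read a, top B: go to q_0, push ε → (q_0, aaaaa, BZ)
  read a, top B: go to q_0, push ε → (q_0, aaaa, Z)
  ε-move, top Z: go to q_2, push BZ → (q_2, aaaa, BZ)
  ε-move, top B: go to q_0, push BB → (q_0, aaaa, BBZ)
  read a, top B: go to q_0, push ε → (q_0, aaa, BZ)
  read a, top B: go to q_0, push ε → (q_0, aa, Z)
  ε-move, top Z: go to q_2, push BZ → (q_2, aa, BZ)
  ε-move, top B: go to q_0, push BB → (q_0, aa, BBZ)
  read a, top B: go to q_0, push ε → (q_0, a, BZ)
  read a, top B: go to q_0, push ε → (q_0, ε, Z)
  ε-move, top Z: go to q_2, push BZ → (q_2, ε, BZ)
  ε-move, top B: go to q_0, push BB → (q_0, ε, BBZ)
All input consumed in state q_0 with stack BBZ.

BBZ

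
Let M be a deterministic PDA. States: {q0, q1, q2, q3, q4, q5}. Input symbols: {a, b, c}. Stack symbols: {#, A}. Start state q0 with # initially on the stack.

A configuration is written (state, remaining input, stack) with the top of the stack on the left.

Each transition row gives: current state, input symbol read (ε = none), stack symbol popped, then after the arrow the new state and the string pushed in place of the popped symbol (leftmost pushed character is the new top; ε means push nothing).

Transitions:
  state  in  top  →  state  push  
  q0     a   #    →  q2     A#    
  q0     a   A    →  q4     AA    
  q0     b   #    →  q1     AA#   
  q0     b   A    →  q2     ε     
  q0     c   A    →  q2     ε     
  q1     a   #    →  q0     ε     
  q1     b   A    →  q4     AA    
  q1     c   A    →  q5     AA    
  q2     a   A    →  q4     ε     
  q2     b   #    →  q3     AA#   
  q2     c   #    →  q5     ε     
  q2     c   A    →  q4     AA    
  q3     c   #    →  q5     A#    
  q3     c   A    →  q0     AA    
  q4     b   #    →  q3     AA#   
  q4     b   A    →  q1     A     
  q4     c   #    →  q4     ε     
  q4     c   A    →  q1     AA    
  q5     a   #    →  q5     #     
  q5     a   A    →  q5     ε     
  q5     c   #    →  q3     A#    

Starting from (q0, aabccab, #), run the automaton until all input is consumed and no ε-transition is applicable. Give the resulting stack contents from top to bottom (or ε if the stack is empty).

A#

(q0, aabccab, #)
  read a, top #: go to q2, push A# → (q2, abccab, A#)
  read a, top A: go to q4, push ε → (q4, bccab, #)
  read b, top #: go to q3, push AA# → (q3, ccab, AA#)
  read c, top A: go to q0, push AA → (q0, cab, AAA#)
  read c, top A: go to q2, push ε → (q2, ab, AA#)
  read a, top A: go to q4, push ε → (q4, b, A#)
  read b, top A: go to q1, push A → (q1, ε, A#)
All input consumed in state q1 with stack A#.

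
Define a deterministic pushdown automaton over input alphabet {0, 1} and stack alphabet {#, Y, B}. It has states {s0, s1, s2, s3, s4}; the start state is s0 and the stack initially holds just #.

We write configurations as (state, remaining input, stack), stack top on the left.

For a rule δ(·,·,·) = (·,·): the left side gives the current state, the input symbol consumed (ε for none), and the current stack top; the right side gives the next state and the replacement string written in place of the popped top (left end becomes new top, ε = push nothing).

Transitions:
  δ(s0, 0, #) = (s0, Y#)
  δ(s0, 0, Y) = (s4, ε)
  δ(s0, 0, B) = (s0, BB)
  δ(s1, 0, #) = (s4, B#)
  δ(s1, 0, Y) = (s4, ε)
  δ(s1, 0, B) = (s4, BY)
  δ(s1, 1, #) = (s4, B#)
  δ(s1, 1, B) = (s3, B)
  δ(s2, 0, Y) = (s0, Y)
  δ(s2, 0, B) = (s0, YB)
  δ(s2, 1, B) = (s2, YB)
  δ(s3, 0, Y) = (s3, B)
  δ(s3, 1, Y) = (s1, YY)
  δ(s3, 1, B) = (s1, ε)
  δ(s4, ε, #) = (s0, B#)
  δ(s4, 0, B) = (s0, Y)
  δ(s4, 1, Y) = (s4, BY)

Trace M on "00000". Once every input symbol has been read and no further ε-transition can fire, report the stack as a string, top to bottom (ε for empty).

BBBB#

(s0, 00000, #) ⊢ (s0, 0000, Y#) ⊢ (s4, 000, #) ⊢ (s0, 000, B#) ⊢ (s0, 00, BB#) ⊢ (s0, 0, BBB#) ⊢ (s0, ε, BBBB#)
All input consumed in state s0 with stack BBBB#.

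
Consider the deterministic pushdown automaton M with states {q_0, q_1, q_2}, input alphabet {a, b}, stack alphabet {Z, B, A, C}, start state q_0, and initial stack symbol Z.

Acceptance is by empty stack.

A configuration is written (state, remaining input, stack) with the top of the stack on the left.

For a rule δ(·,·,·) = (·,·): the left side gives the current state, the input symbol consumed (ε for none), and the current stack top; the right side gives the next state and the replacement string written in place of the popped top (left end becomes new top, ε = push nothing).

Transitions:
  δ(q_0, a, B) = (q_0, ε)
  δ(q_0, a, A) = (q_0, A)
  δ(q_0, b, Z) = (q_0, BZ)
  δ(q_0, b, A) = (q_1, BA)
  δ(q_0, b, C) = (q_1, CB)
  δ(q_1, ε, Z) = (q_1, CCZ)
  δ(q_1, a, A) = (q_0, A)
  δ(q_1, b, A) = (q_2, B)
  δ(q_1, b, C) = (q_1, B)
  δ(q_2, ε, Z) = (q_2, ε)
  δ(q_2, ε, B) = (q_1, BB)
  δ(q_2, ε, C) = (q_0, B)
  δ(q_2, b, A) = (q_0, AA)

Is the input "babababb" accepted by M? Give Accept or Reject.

Reject

(q_0, babababb, Z) ⊢ (q_0, abababb, BZ) ⊢ (q_0, bababb, Z) ⊢ (q_0, ababb, BZ) ⊢ (q_0, babb, Z) ⊢ (q_0, abb, BZ) ⊢ (q_0, bb, Z) ⊢ (q_0, b, BZ)
No transition applies at (q_0, b, BZ); input not fully consumed.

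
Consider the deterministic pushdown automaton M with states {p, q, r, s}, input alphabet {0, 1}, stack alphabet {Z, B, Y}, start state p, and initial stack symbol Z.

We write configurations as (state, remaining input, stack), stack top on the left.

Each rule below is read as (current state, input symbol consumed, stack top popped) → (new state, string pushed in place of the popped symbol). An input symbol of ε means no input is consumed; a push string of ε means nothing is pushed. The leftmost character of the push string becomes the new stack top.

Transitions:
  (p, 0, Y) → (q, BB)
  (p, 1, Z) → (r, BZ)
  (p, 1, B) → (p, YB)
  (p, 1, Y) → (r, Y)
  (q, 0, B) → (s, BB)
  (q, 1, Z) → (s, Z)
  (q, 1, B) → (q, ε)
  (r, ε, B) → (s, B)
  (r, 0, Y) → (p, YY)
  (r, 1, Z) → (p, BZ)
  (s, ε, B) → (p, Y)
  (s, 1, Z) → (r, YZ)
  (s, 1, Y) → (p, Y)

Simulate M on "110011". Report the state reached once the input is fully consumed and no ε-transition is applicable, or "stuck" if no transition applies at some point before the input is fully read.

(p, 110011, Z)
  read 1, top Z: go to r, push BZ → (r, 10011, BZ)
  ε-move, top B: go to s, push B → (s, 10011, BZ)
  ε-move, top B: go to p, push Y → (p, 10011, YZ)
  read 1, top Y: go to r, push Y → (r, 0011, YZ)
  read 0, top Y: go to p, push YY → (p, 011, YYZ)
  read 0, top Y: go to q, push BB → (q, 11, BBYZ)
  read 1, top B: go to q, push ε → (q, 1, BYZ)
  read 1, top B: go to q, push ε → (q, ε, YZ)
All input consumed; M is in state q.

q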